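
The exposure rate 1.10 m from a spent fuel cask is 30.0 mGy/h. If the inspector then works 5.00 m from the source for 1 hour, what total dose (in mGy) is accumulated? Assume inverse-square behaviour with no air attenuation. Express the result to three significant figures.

1.45 mGy

Applying the 1/r² law, rate at 5.00 m:
30.0 × (1.10/5.00)² = 30.0 × 0.04840 = 1.452 mGy/h.
Dose = rate × time = 1.452 mGy/h × 1.000 h = 1.452 mGy.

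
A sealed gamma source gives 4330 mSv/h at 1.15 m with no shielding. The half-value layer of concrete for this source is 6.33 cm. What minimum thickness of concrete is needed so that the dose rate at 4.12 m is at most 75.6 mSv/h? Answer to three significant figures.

13.7 cm

At 4.12 m, distance alone gives 4330 × (1.15/4.12)² = 4330 × 0.07791 = 337.4 mSv/h.
Further attenuation needed: 337.4/75.6 = 4.463.
n = log₂(4.463) = 2.158 half-value layers.
Thickness = 2.158 × 6.33 cm = 13.66 cm.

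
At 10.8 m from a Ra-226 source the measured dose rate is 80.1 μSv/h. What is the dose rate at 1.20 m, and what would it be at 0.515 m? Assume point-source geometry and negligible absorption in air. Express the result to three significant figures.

6490 μSv/h; 35200 μSv/h

Intensity scales as (d₁/d₂)², so
At 1.20 m: (10.8/1.20)² = 81.00, so 80.1 × 81.00 = 6488 μSv/h
At 0.515 m: (1.20/0.515)² = 5.429, so 6488 × 5.429 = 35220 μSv/h.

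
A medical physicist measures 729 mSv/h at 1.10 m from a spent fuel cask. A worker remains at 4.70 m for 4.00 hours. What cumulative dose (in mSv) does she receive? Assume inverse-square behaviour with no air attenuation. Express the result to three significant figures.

Intensity scales as (d₁/d₂)², so rate at 4.70 m:
(1.10/4.70)² = 0.05478, so 729 × 0.05478 = 39.93 mSv/h.
Dose = rate × time = 39.93 mSv/h × 4.000 h = 159.7 mSv.

160 mSv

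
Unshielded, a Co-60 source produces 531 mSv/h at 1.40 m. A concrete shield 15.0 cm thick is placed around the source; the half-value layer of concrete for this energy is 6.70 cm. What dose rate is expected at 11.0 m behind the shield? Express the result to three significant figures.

Distance alone: (1.40/11.0)² = 0.01620, so 531 × 0.01620 = 8.602 mSv/h.
Shield: 15.0/6.70 = 2.239 half-value layers → attenuation 2^(−2.239) = 0.2118.
Combined: 8.602 × 0.2118 = 1.822 mSv/h.

1.82 mSv/h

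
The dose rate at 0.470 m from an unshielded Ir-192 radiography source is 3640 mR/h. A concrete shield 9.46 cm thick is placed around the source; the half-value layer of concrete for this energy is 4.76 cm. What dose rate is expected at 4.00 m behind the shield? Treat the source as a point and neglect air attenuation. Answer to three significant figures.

Distance alone: (0.470/4.00)² = 0.01381, so 3640 × 0.01381 = 50.27 mR/h.
Shield: 9.46/4.76 = 1.987 half-value layers → attenuation 2^(−1.987) = 0.2523.
Combined: 50.27 × 0.2523 = 12.68 mR/h.

12.7 mR/h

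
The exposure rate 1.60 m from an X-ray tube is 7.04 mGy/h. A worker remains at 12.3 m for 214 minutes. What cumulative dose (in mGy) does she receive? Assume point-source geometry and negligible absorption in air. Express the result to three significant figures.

Using I₁d₁² = I₂d₂², rate at 12.3 m:
7.04 × (1.60/12.3)² = 7.04 × 0.01692 = 0.1191 mGy/h.
Dose = rate × time = 0.1191 mGy/h × 3.567 h = 0.4248 mGy.

0.425 mGy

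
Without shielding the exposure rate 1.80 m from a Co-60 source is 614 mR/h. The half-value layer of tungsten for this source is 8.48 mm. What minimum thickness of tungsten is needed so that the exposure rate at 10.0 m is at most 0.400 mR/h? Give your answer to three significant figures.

At 10.0 m, distance alone gives 614 × (1.80/10.0)² = 614 × 0.03240 = 19.89 mR/h.
Further attenuation needed: 19.89/0.400 = 49.73.
n = log₂(49.73) = 5.636 half-value layers.
Thickness = 5.636 × 8.48 mm = 47.79 mm.

47.8 mm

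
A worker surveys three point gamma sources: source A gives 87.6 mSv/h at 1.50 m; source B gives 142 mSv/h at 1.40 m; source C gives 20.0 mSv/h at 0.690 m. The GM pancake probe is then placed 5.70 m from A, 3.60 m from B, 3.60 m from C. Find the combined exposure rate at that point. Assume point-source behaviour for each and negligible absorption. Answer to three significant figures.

28.3 mSv/h

Each source contributes Iᵢ·(dᵢ/rᵢ)²; contributions add.
A: 87.6 × (1.50/5.70)² = 6.066 mSv/h
B: 142 × (1.40/3.60)² = 21.48 mSv/h
C: 20.0 × (0.690/3.60)² = 0.7347 mSv/h
Total = 6.066 + 21.48 + 0.7347 = 28.28 mSv/h.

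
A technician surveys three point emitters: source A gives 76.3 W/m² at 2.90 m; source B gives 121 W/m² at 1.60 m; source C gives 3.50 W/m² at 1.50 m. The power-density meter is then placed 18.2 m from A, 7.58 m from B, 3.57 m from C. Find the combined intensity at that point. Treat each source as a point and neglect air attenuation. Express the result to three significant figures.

7.95 W/m²

By superposition, sum each source's inverse-square contribution:
A: 76.3 × (2.90/18.2)² = 1.937 W/m²
B: 121 × (1.60/7.58)² = 5.391 W/m²
C: 3.50 × (1.50/3.57)² = 0.6179 W/m²
Total = 1.937 + 5.391 + 0.6179 = 7.946 W/m².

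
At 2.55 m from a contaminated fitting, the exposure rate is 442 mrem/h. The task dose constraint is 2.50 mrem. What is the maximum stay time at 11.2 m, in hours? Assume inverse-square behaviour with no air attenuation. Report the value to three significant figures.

0.109 h

By the inverse-square law, rate at 11.2 m:
442 × (2.55/11.2)² = 442 × 0.05184 = 22.91 mrem/h.
Stay time = 2.50 mrem ÷ 22.91 mrem/h = 0.1091 h.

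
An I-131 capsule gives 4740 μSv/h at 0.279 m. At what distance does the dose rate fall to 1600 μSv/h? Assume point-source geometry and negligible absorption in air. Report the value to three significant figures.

0.480 m

Since intensity falls as 1/r², d₂ = d₁·√(I₁/I₂).
I₁/I₂ = 4740/1600 = 2.962, so d₂ = 0.279 × √2.962 = 0.4802 m.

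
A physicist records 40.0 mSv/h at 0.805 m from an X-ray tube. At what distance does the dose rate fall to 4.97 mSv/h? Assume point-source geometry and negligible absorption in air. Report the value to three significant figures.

Applying the 1/r² law, d₂ = d₁·√(I₁/I₂).
I₁/I₂ = 40.0/4.97 = 8.048, so d₂ = 0.805 × √8.048 = 2.284 m.

2.28 m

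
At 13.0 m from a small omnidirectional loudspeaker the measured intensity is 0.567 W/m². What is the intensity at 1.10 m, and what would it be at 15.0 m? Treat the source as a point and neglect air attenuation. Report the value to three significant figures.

79.2 W/m²; 0.426 W/m²

By the inverse-square law,
At 1.10 m: (13.0/1.10)² = 139.7, so 0.567 × 139.7 = 79.21 W/m²
At 15.0 m: (1.10/15.0)² = 0.005378, so 79.21 × 0.005378 = 0.4260 W/m².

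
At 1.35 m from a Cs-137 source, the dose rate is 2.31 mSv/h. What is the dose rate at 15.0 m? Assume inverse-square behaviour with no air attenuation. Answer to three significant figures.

0.0187 mSv/h

By the inverse-square law, the rate at 15.0 m is
(1.35/15.0)² = 0.008100, so 2.31 × 0.008100 = 0.01871 mSv/h.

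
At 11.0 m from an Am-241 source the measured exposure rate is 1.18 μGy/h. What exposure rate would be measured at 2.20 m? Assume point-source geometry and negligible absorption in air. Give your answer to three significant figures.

Using I₁d₁² = I₂d₂², scaling from 11.0 m to 2.20 m:
(11.0/2.20)² = 25.00, so 1.18 × 25.00 = 29.50 μGy/h.

29.5 μGy/h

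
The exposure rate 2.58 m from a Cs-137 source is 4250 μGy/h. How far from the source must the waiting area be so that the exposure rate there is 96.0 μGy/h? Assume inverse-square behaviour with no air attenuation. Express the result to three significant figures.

17.2 m

Since intensity falls as 1/r², d₂ = d₁·√(I₁/I₂).
I₁/I₂ = 4250/96.0 = 44.27, so d₂ = 2.58 × √44.27 = 17.17 m.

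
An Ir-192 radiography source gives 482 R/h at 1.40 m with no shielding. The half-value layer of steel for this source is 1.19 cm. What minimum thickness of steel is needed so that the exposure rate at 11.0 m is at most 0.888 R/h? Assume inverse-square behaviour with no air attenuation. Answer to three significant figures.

3.73 cm

At 11.0 m, distance alone gives (1.40/11.0)² = 0.01620, so 482 × 0.01620 = 7.808 R/h.
Further attenuation needed: 7.808/0.888 = 8.793.
n = log₂(8.793) = 3.136 half-value layers.
Thickness = 3.136 × 1.19 cm = 3.732 cm.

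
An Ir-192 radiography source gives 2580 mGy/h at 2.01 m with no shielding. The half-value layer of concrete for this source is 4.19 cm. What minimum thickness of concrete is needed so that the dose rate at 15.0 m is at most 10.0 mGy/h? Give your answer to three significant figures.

9.27 cm

At 15.0 m, distance alone gives 2580 × (2.01/15.0)² = 2580 × 0.01796 = 46.34 mGy/h.
Further attenuation needed: 46.34/10.0 = 4.634.
n = log₂(4.634) = 2.212 half-value layers.
Thickness = 2.212 × 4.19 cm = 9.268 cm.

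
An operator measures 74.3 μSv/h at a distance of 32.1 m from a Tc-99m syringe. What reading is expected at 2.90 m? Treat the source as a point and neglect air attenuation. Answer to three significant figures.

Intensity scales as (d₁/d₂)², so the rate at 2.90 m is
74.3 × (32.1/2.90)² = 74.3 × 122.5 = 9102 μSv/h.

9100 μSv/h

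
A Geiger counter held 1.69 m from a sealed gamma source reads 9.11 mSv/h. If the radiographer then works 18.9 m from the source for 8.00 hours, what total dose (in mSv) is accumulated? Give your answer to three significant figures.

Intensity scales as (d₁/d₂)², so rate at 18.9 m:
9.11 × (1.69/18.9)² = 9.11 × 0.007996 = 0.07284 mSv/h.
Dose = rate × time = 0.07284 mSv/h × 8.000 h = 0.5827 mSv.

0.583 mSv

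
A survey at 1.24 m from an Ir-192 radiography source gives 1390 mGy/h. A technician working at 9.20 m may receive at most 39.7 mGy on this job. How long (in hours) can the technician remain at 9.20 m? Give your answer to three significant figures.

1.57 h

Since intensity falls as 1/r², rate at 9.20 m:
1390 × (1.24/9.20)² = 1390 × 0.01817 = 25.26 mGy/h.
Stay time = 39.7 mGy ÷ 25.26 mGy/h = 1.572 h.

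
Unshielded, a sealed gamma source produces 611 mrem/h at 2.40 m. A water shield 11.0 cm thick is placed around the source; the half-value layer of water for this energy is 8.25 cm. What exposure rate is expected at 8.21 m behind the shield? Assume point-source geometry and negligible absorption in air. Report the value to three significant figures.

Distance alone: (2.40/8.21)² = 0.08545, so 611 × 0.08545 = 52.21 mrem/h.
Shield: 11.0/8.25 = 1.333 half-value layers → attenuation 2^(−1.333) = 0.3969.
Combined: 52.21 × 0.3969 = 20.72 mrem/h.

20.7 mrem/h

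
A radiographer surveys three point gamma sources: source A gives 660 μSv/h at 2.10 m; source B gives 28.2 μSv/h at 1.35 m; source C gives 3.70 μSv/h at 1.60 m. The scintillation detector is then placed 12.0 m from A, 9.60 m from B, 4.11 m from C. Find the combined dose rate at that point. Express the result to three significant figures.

Each source contributes Iᵢ·(dᵢ/rᵢ)²; contributions add.
A: 660 × (2.10/12.0)² = 20.21 μSv/h
B: 28.2 × (1.35/9.60)² = 0.5577 μSv/h
C: 3.70 × (1.60/4.11)² = 0.5607 μSv/h
Total = 20.21 + 0.5577 + 0.5607 = 21.33 μSv/h.

21.3 μSv/h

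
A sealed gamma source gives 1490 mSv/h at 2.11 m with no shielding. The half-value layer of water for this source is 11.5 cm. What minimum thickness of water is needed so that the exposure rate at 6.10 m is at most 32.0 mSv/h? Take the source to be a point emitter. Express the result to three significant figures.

At 6.10 m, distance alone gives (2.11/6.10)² = 0.1196, so 1490 × 0.1196 = 178.2 mSv/h.
Further attenuation needed: 178.2/32.0 = 5.569.
n = log₂(5.569) = 2.477 half-value layers.
Thickness = 2.477 × 11.5 cm = 28.49 cm.

28.5 cm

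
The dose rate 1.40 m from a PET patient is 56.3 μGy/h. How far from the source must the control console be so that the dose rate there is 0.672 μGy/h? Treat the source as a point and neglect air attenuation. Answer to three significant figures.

12.8 m

Since intensity falls as 1/r², d₂ = d₁·√(I₁/I₂).
I₁/I₂ = 56.3/0.672 = 83.78, so d₂ = 1.40 × √83.78 = 12.81 m.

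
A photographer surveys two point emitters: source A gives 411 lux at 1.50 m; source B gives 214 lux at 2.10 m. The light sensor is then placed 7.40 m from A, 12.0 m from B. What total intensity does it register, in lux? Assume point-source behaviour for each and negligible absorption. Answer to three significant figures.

Each source contributes Iᵢ·(dᵢ/rᵢ)²; contributions add.
A: 411 × (1.50/7.40)² = 16.89 lux
B: 214 × (2.10/12.0)² = 6.554 lux
Total = 16.89 + 6.554 = 23.44 lux.

23.4 lux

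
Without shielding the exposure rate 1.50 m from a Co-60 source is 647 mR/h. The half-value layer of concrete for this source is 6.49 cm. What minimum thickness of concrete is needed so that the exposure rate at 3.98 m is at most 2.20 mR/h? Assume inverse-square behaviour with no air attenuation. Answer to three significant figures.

34.9 cm

At 3.98 m, distance alone gives 647 × (1.50/3.98)² = 647 × 0.1420 = 91.87 mR/h.
Further attenuation needed: 91.87/2.20 = 41.76.
n = log₂(41.76) = 5.384 half-value layers.
Thickness = 5.384 × 6.49 cm = 34.94 cm.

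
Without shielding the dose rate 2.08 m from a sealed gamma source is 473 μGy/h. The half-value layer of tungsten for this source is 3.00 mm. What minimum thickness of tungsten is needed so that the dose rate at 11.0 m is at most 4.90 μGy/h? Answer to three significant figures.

At 11.0 m, distance alone gives (2.08/11.0)² = 0.03576, so 473 × 0.03576 = 16.91 μGy/h.
Further attenuation needed: 16.91/4.90 = 3.451.
n = log₂(3.451) = 1.787 half-value layers.
Thickness = 1.787 × 3.00 mm = 5.361 mm.

5.36 mm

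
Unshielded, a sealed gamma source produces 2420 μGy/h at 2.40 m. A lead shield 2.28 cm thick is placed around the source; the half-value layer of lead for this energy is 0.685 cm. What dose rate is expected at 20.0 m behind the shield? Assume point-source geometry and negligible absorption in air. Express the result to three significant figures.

3.47 μGy/h

Distance alone: 2420 × (2.40/20.0)² = 2420 × 0.01440 = 34.85 μGy/h.
Shield: 2.28/0.685 = 3.328 half-value layers → attenuation 2^(−3.328) = 0.09958.
Combined: 34.85 × 0.09958 = 3.470 μGy/h.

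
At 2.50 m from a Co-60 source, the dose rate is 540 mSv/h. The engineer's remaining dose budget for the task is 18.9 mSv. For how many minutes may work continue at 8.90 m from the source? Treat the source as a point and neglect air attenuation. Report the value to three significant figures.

Applying the 1/r² law, rate at 8.90 m:
540 × (2.50/8.90)² = 540 × 0.07890 = 42.61 mSv/h.
Stay time = 18.9 mSv ÷ 42.61 mSv/h = 0.4436 h = 26.62 min.

26.6 min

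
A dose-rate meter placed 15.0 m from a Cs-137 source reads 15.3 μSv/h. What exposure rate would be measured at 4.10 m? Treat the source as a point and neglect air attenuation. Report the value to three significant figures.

205 μSv/h

Using I₁d₁² = I₂d₂², scaling from 15.0 m to 4.10 m:
(15.0/4.10)² = 13.38, so 15.3 × 13.38 = 204.7 μSv/h.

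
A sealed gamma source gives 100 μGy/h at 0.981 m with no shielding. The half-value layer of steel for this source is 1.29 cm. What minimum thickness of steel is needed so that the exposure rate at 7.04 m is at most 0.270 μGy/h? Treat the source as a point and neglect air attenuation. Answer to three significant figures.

At 7.04 m, distance alone gives 100 × (0.981/7.04)² = 100 × 0.01942 = 1.942 μGy/h.
Further attenuation needed: 1.942/0.270 = 7.193.
n = log₂(7.193) = 2.847 half-value layers.
Thickness = 2.847 × 1.29 cm = 3.673 cm.

3.67 cm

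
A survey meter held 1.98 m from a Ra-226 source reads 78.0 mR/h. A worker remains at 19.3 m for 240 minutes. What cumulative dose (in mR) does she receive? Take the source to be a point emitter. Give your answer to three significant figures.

Using I₁d₁² = I₂d₂², rate at 19.3 m:
78.0 × (1.98/19.3)² = 78.0 × 0.01052 = 0.8206 mR/h.
Dose = rate × time = 0.8206 mR/h × 4.000 h = 3.282 mR.

3.28 mR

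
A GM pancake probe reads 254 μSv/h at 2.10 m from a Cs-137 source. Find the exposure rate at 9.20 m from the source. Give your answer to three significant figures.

Using I₁d₁² = I₂d₂², the rate at 9.20 m is
(2.10/9.20)² = 0.05210, so 254 × 0.05210 = 13.23 μSv/h.

13.2 μSv/h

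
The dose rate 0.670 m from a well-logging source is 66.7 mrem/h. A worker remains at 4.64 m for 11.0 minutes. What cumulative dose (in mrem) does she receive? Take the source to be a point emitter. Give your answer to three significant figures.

0.255 mrem

Using I₁d₁² = I₂d₂², rate at 4.64 m:
(0.670/4.64)² = 0.02085, so 66.7 × 0.02085 = 1.391 mrem/h.
Dose = rate × time = 1.391 mrem/h × 0.1833 h = 0.2550 mrem.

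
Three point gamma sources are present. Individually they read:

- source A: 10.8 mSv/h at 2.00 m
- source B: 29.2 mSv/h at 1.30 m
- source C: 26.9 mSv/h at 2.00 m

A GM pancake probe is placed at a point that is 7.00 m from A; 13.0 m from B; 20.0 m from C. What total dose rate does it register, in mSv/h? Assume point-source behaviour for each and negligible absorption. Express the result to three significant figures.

1.44 mSv/h

By superposition, sum each source's inverse-square contribution:
A: 10.8 × (2.00/7.00)² = 0.8816 mSv/h
B: 29.2 × (1.30/13.0)² = 0.2920 mSv/h
C: 26.9 × (2.00/20.0)² = 0.2690 mSv/h
Total = 0.8816 + 0.2920 + 0.2690 = 1.443 mSv/h.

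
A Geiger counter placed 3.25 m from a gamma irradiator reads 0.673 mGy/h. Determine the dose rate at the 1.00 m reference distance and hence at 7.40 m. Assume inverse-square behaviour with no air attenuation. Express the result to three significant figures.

7.11 mGy/h; 0.130 mGy/h

By the inverse-square law,
At 1.00 m: (3.25/1.00)² = 10.56, so 0.673 × 10.56 = 7.107 mGy/h
At 7.40 m: 7.107 × (1.00/7.40)² = 7.107 × 0.01826 = 0.1298 mGy/h.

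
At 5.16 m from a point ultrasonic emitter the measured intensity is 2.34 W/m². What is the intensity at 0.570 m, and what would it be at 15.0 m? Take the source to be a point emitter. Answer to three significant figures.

192 W/m²; 0.277 W/m²

By the inverse-square law,
At 0.570 m: 2.34 × (5.16/0.570)² = 2.34 × 81.95 = 191.8 W/m²
At 15.0 m: (0.570/15.0)² = 0.001444, so 191.8 × 0.001444 = 0.2770 W/m².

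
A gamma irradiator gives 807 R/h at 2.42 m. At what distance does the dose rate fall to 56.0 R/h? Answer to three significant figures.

Intensity scales as (d₁/d₂)², so d₂ = d₁·√(I₁/I₂).
I₁/I₂ = 807/56.0 = 14.41, so d₂ = 2.42 × √14.41 = 9.186 m.

9.19 m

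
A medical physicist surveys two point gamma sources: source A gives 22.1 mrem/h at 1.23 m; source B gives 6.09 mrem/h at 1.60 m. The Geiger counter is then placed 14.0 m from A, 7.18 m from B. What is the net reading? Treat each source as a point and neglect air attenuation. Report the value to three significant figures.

By superposition, sum each source's inverse-square contribution:
A: 22.1 × (1.23/14.0)² = 0.1706 mrem/h
B: 6.09 × (1.60/7.18)² = 0.3024 mrem/h
Total = 0.1706 + 0.3024 = 0.4730 mrem/h.

0.473 mrem/h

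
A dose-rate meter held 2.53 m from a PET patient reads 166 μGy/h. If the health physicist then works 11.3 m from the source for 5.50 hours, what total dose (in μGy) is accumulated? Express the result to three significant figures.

45.8 μGy

Applying the 1/r² law, rate at 11.3 m:
(2.53/11.3)² = 0.05013, so 166 × 0.05013 = 8.322 μGy/h.
Dose = rate × time = 8.322 μGy/h × 5.500 h = 45.77 μGy.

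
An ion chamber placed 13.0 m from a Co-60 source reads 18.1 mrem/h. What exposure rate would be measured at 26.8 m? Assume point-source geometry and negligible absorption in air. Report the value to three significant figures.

By the inverse-square law, scaling from 13.0 m to 26.8 m:
18.1 × (13.0/26.8)² = 18.1 × 0.2353 = 4.259 mrem/h.

4.26 mrem/h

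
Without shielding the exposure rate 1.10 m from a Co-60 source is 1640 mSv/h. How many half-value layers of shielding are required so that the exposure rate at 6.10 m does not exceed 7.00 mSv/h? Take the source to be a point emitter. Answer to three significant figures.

2.93 half-value layers

At 6.10 m, distance alone gives 1640 × (1.10/6.10)² = 1640 × 0.03252 = 53.33 mSv/h.
Further attenuation needed: 53.33/7.00 = 7.619.
n = log₂(7.619) = 2.930 half-value layers.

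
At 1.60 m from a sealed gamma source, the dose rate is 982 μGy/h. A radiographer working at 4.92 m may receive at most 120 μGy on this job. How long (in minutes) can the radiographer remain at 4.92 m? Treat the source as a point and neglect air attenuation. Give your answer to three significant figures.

69.3 min

Since intensity falls as 1/r², rate at 4.92 m:
982 × (1.60/4.92)² = 982 × 0.1058 = 103.9 μGy/h.
Stay time = 120 μGy ÷ 103.9 μGy/h = 1.155 h = 69.30 min.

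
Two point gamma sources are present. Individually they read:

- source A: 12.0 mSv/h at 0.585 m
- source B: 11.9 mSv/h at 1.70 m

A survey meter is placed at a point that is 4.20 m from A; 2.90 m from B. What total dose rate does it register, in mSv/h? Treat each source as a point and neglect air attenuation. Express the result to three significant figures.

By superposition, sum each source's inverse-square contribution:
A: 12.0 × (0.585/4.20)² = 0.2328 mSv/h
B: 11.9 × (1.70/2.90)² = 4.089 mSv/h
Total = 0.2328 + 4.089 = 4.322 mSv/h.

4.32 mSv/h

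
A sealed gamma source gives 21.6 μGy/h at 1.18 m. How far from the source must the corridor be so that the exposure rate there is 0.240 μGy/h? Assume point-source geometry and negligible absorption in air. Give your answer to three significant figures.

Since intensity falls as 1/r², d₂ = d₁·√(I₁/I₂).
I₁/I₂ = 21.6/0.240 = 90.00, so d₂ = 1.18 × √90.00 = 11.19 m.

11.2 m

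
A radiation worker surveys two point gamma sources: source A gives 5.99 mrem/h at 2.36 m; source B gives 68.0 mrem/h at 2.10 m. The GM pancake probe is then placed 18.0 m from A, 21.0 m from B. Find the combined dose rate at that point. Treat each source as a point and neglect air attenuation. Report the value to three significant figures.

0.783 mrem/h

By superposition, sum each source's inverse-square contribution:
A: 5.99 × (2.36/18.0)² = 0.1030 mrem/h
B: 68.0 × (2.10/21.0)² = 0.6800 mrem/h
Total = 0.1030 + 0.6800 = 0.7830 mrem/h.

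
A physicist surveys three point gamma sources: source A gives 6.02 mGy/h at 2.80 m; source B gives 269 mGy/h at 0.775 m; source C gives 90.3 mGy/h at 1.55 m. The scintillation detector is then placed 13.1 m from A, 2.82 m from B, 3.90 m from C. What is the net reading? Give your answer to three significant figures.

By superposition, sum each source's inverse-square contribution:
A: 6.02 × (2.80/13.1)² = 0.2750 mGy/h
B: 269 × (0.775/2.82)² = 20.32 mGy/h
C: 90.3 × (1.55/3.90)² = 14.26 mGy/h
Total = 0.2750 + 20.32 + 14.26 = 34.85 mGy/h.

34.9 mGy/h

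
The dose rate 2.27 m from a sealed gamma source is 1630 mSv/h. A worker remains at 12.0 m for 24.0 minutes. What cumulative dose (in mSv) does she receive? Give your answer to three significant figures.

23.3 mSv

Since intensity falls as 1/r², rate at 12.0 m:
(2.27/12.0)² = 0.03578, so 1630 × 0.03578 = 58.32 mSv/h.
Dose = rate × time = 58.32 mSv/h × 0.4000 h = 23.33 mSv.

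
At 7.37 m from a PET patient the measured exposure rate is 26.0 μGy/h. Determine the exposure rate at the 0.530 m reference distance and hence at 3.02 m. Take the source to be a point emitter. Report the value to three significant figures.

5030 μGy/h; 155 μGy/h

Intensity scales as (d₁/d₂)², so
At 0.530 m: (7.37/0.530)² = 193.4, so 26.0 × 193.4 = 5028 μGy/h
At 3.02 m: 5028 × (0.530/3.02)² = 5028 × 0.03080 = 154.9 μGy/h.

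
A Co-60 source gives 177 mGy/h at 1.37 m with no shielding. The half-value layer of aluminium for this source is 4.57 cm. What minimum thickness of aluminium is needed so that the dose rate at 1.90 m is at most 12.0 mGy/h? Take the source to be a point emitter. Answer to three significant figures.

At 1.90 m, distance alone gives 177 × (1.37/1.90)² = 177 × 0.5199 = 92.02 mGy/h.
Further attenuation needed: 92.02/12.0 = 7.668.
n = log₂(7.668) = 2.939 half-value layers.
Thickness = 2.939 × 4.57 cm = 13.43 cm.

13.4 cm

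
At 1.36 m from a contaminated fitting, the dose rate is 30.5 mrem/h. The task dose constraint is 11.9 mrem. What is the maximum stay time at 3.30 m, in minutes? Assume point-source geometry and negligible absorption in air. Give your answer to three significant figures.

Applying the 1/r² law, rate at 3.30 m:
30.5 × (1.36/3.30)² = 30.5 × 0.1698 = 5.179 mrem/h.
Stay time = 11.9 mrem ÷ 5.179 mrem/h = 2.298 h = 137.9 min.

138 min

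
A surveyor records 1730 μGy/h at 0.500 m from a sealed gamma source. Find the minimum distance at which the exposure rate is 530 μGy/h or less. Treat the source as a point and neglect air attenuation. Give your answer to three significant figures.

Intensity scales as (d₁/d₂)², so d₂ = d₁·√(I₁/I₂).
I₁/I₂ = 1730/530 = 3.264, so d₂ = 0.500 × √3.264 = 0.9033 m.

0.903 m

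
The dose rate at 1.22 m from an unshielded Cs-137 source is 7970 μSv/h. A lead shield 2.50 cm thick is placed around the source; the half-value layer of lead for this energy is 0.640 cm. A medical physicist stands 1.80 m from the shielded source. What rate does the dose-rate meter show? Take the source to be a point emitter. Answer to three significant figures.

Distance alone: (1.22/1.80)² = 0.4594, so 7970 × 0.4594 = 3661 μSv/h.
Shield: 2.50/0.640 = 3.906 half-value layers → attenuation 2^(−3.906) = 0.06671.
Combined: 3661 × 0.06671 = 244.2 μSv/h.

244 μSv/h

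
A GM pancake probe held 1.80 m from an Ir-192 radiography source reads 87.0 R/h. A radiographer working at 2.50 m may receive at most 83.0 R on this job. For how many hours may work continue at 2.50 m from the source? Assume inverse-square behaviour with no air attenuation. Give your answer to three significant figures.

1.84 h

Applying the 1/r² law, rate at 2.50 m:
(1.80/2.50)² = 0.5184, so 87.0 × 0.5184 = 45.10 R/h.
Stay time = 83.0 R ÷ 45.10 R/h = 1.840 h.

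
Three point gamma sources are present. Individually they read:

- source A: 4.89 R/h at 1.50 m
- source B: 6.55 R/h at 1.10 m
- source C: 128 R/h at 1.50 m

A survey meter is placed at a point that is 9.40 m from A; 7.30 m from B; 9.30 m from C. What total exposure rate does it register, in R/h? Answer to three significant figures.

Each source contributes Iᵢ·(dᵢ/rᵢ)²; contributions add.
A: 4.89 × (1.50/9.40)² = 0.1245 R/h
B: 6.55 × (1.10/7.30)² = 0.1487 R/h
C: 128 × (1.50/9.30)² = 3.330 R/h
Total = 0.1245 + 0.1487 + 3.330 = 3.603 R/h.

3.60 R/h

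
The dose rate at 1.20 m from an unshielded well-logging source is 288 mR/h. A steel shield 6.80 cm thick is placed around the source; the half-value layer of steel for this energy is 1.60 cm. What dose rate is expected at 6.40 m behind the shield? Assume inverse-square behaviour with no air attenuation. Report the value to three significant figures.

Distance alone: 288 × (1.20/6.40)² = 288 × 0.03516 = 10.13 mR/h.
Shield: 6.80/1.60 = 4.250 half-value layers → attenuation 2^(−4.250) = 0.05256.
Combined: 10.13 × 0.05256 = 0.5324 mR/h.

0.532 mR/h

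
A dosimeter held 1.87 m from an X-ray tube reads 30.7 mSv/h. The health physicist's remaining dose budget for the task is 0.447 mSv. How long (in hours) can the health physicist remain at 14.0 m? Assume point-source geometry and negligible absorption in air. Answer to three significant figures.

0.816 h

Intensity scales as (d₁/d₂)², so rate at 14.0 m:
(1.87/14.0)² = 0.01784, so 30.7 × 0.01784 = 0.5477 mSv/h.
Stay time = 0.447 mSv ÷ 0.5477 mSv/h = 0.8161 h.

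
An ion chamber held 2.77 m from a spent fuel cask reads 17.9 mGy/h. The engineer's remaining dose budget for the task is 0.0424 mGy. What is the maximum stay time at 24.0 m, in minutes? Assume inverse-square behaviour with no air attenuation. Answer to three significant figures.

Intensity scales as (d₁/d₂)², so rate at 24.0 m:
17.9 × (2.77/24.0)² = 17.9 × 0.01332 = 0.2384 mGy/h.
Stay time = 0.0424 mGy ÷ 0.2384 mGy/h = 0.1779 h = 10.67 min.

10.7 min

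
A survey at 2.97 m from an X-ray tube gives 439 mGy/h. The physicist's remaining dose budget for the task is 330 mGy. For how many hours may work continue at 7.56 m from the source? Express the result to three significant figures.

4.87 h

Intensity scales as (d₁/d₂)², so rate at 7.56 m:
439 × (2.97/7.56)² = 439 × 0.1543 = 67.74 mGy/h.
Stay time = 330 mGy ÷ 67.74 mGy/h = 4.872 h.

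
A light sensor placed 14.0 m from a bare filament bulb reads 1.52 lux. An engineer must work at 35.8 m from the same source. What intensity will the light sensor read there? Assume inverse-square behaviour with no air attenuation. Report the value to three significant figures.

Applying the 1/r² law, scaling from 14.0 m to 35.8 m:
1.52 × (14.0/35.8)² = 1.52 × 0.1529 = 0.2324 lux.

0.232 lux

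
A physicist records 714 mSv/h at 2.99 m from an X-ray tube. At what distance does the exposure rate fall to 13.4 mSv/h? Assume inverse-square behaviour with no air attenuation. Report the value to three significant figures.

Since intensity falls as 1/r², d₂ = d₁·√(I₁/I₂).
I₁/I₂ = 714/13.4 = 53.28, so d₂ = 2.99 × √53.28 = 21.82 m.

21.8 m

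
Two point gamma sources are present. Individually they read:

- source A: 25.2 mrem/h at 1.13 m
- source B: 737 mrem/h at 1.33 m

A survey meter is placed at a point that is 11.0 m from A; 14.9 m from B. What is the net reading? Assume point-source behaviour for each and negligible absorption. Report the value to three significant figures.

6.14 mrem/h

Each source contributes Iᵢ·(dᵢ/rᵢ)²; contributions add.
A: 25.2 × (1.13/11.0)² = 0.2659 mrem/h
B: 737 × (1.33/14.9)² = 5.872 mrem/h
Total = 0.2659 + 5.872 = 6.138 mrem/h.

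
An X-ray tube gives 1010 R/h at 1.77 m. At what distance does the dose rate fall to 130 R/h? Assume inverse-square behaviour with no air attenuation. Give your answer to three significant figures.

Intensity scales as (d₁/d₂)², so d₂ = d₁·√(I₁/I₂).
I₁/I₂ = 1010/130 = 7.769, so d₂ = 1.77 × √7.769 = 4.934 m.

4.93 m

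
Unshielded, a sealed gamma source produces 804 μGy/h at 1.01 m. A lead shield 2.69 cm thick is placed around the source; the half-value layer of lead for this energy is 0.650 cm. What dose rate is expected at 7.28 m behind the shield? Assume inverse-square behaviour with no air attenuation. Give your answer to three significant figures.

0.879 μGy/h

Distance alone: 804 × (1.01/7.28)² = 804 × 0.01925 = 15.48 μGy/h.
Shield: 2.69/0.650 = 4.138 half-value layers → attenuation 2^(−4.138) = 0.05680.
Combined: 15.48 × 0.05680 = 0.8793 μGy/h.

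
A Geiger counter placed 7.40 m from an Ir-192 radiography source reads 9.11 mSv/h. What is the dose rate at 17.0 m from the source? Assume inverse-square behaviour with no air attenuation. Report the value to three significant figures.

1.73 mSv/h

Since intensity falls as 1/r², scaling from 7.40 m to 17.0 m:
(7.40/17.0)² = 0.1895, so 9.11 × 0.1895 = 1.726 mSv/h.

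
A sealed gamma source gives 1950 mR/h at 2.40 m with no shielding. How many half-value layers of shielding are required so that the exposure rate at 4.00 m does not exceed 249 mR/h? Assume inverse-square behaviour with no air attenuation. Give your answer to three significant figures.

At 4.00 m, distance alone gives (2.40/4.00)² = 0.3600, so 1950 × 0.3600 = 702.0 mR/h.
Further attenuation needed: 702.0/249 = 2.819.
n = log₂(2.819) = 1.495 half-value layers.

1.50 half-value layers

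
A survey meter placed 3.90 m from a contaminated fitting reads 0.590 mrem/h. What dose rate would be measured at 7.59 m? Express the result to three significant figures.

Since intensity falls as 1/r², scaling from 3.90 m to 7.59 m:
(3.90/7.59)² = 0.2640, so 0.590 × 0.2640 = 0.1558 mrem/h.

0.156 mrem/h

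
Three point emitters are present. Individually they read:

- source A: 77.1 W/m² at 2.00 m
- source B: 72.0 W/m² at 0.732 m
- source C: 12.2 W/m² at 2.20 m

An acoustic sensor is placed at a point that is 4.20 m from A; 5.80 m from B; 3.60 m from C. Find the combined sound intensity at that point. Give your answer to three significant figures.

Each source contributes Iᵢ·(dᵢ/rᵢ)²; contributions add.
A: 77.1 × (2.00/4.20)² = 17.48 W/m²
B: 72.0 × (0.732/5.80)² = 1.147 W/m²
C: 12.2 × (2.20/3.60)² = 4.556 W/m²
Total = 17.48 + 1.147 + 4.556 = 23.18 W/m².

23.2 W/m²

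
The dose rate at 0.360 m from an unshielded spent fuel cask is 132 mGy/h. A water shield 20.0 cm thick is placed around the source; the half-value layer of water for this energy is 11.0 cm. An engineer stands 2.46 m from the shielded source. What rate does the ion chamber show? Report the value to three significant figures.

0.802 mGy/h

Distance alone: (0.360/2.46)² = 0.02142, so 132 × 0.02142 = 2.827 mGy/h.
Shield: 20.0/11.0 = 1.818 half-value layers → attenuation 2^(−1.818) = 0.2836.
Combined: 2.827 × 0.2836 = 0.8017 mGy/h.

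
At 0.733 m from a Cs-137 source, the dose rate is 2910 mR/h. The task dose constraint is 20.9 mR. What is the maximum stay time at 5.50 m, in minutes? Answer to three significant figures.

Using I₁d₁² = I₂d₂², rate at 5.50 m:
(0.733/5.50)² = 0.01776, so 2910 × 0.01776 = 51.68 mR/h.
Stay time = 20.9 mR ÷ 51.68 mR/h = 0.4044 h = 24.26 min.

24.3 min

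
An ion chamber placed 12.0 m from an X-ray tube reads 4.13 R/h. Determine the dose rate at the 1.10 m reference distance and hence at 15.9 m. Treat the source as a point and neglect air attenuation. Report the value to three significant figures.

Since intensity falls as 1/r²,
At 1.10 m: (12.0/1.10)² = 119.0, so 4.13 × 119.0 = 491.5 R/h
At 15.9 m: (1.10/15.9)² = 0.004786, so 491.5 × 0.004786 = 2.352 R/h.

492 R/h; 2.35 R/h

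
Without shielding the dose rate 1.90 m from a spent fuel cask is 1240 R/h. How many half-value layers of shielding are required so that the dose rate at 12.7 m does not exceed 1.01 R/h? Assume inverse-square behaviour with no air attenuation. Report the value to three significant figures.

At 12.7 m, distance alone gives (1.90/12.7)² = 0.02238, so 1240 × 0.02238 = 27.75 R/h.
Further attenuation needed: 27.75/1.01 = 27.48.
n = log₂(27.48) = 4.780 half-value layers.

4.78 half-value layers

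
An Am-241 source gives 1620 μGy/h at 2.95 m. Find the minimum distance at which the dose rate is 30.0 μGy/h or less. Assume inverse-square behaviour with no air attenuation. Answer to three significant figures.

21.7 m

Using I₁d₁² = I₂d₂², d₂ = d₁·√(I₁/I₂).
I₁/I₂ = 1620/30.0 = 54.00, so d₂ = 2.95 × √54.00 = 21.68 m.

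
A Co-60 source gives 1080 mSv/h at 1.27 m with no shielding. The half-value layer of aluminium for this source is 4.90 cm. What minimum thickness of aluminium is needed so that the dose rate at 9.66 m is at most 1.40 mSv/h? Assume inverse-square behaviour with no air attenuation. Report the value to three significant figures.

18.3 cm

At 9.66 m, distance alone gives (1.27/9.66)² = 0.01728, so 1080 × 0.01728 = 18.66 mSv/h.
Further attenuation needed: 18.66/1.40 = 13.33.
n = log₂(13.33) = 3.737 half-value layers.
Thickness = 3.737 × 4.90 cm = 18.31 cm.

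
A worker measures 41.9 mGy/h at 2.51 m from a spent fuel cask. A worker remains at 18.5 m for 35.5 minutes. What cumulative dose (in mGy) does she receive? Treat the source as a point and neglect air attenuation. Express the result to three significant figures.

By the inverse-square law, rate at 18.5 m:
41.9 × (2.51/18.5)² = 41.9 × 0.01841 = 0.7714 mGy/h.
Dose = rate × time = 0.7714 mGy/h × 0.5917 h = 0.4564 mGy.

0.456 mGy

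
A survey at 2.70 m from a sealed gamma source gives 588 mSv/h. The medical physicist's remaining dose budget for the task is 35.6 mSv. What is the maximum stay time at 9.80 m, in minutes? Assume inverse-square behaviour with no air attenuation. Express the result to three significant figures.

Using I₁d₁² = I₂d₂², rate at 9.80 m:
(2.70/9.80)² = 0.07591, so 588 × 0.07591 = 44.64 mSv/h.
Stay time = 35.6 mSv ÷ 44.64 mSv/h = 0.7975 h = 47.85 min.

47.9 min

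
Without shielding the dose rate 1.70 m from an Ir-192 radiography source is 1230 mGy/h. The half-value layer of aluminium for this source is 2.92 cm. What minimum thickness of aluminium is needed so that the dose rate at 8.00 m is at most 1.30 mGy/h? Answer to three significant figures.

At 8.00 m, distance alone gives (1.70/8.00)² = 0.04516, so 1230 × 0.04516 = 55.55 mGy/h.
Further attenuation needed: 55.55/1.30 = 42.73.
n = log₂(42.73) = 5.417 half-value layers.
Thickness = 5.417 × 2.92 cm = 15.82 cm.

15.8 cm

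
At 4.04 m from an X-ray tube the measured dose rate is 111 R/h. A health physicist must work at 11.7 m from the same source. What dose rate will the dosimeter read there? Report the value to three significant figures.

Intensity scales as (d₁/d₂)², so scaling from 4.04 m to 11.7 m:
(4.04/11.7)² = 0.1192, so 111 × 0.1192 = 13.23 R/h.

13.2 R/h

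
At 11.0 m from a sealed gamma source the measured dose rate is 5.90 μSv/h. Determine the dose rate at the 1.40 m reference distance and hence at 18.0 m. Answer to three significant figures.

364 μSv/h; 2.20 μSv/h

Since intensity falls as 1/r²,
At 1.40 m: 5.90 × (11.0/1.40)² = 5.90 × 61.73 = 364.2 μSv/h
At 18.0 m: 364.2 × (1.40/18.0)² = 364.2 × 0.006049 = 2.203 μSv/h.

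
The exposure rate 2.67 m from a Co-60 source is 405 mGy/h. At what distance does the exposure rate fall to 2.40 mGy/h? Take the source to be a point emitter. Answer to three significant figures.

34.7 m

By the inverse-square law, d₂ = d₁·√(I₁/I₂).
I₁/I₂ = 405/2.40 = 168.8, so d₂ = 2.67 × √168.8 = 34.69 m.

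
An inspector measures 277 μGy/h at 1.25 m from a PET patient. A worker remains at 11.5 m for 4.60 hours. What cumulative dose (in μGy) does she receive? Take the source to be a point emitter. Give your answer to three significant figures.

Since intensity falls as 1/r², rate at 11.5 m:
(1.25/11.5)² = 0.01181, so 277 × 0.01181 = 3.271 μGy/h.
Dose = rate × time = 3.271 μGy/h × 4.600 h = 15.05 μGy.

15.1 μGy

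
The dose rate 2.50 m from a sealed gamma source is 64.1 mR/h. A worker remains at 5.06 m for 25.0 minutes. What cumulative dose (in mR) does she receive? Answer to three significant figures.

Using I₁d₁² = I₂d₂², rate at 5.06 m:
64.1 × (2.50/5.06)² = 64.1 × 0.2441 = 15.65 mR/h.
Dose = rate × time = 15.65 mR/h × 0.4167 h = 6.521 mR.

6.52 mR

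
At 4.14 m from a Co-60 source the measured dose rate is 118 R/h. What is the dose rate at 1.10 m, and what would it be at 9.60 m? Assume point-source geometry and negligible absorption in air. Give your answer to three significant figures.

By the inverse-square law,
At 1.10 m: 118 × (4.14/1.10)² = 118 × 14.16 = 1671 R/h
At 9.60 m: 1671 × (1.10/9.60)² = 1671 × 0.01313 = 21.94 R/h.

1670 R/h; 21.9 R/h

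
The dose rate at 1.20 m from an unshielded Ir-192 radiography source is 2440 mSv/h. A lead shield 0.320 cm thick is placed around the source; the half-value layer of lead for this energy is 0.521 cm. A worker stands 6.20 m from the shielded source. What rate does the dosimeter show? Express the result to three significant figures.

59.7 mSv/h

Distance alone: (1.20/6.20)² = 0.03746, so 2440 × 0.03746 = 91.40 mSv/h.
Shield: 0.320/0.521 = 0.6142 half-value layers → attenuation 2^(−0.6142) = 0.6533.
Combined: 91.40 × 0.6533 = 59.71 mSv/h.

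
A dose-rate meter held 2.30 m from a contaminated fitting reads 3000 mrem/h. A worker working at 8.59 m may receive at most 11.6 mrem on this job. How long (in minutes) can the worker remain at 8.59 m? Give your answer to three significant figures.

Intensity scales as (d₁/d₂)², so rate at 8.59 m:
3000 × (2.30/8.59)² = 3000 × 0.07169 = 215.1 mrem/h.
Stay time = 11.6 mrem ÷ 215.1 mrem/h = 0.05393 h = 3.236 min.

3.24 min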